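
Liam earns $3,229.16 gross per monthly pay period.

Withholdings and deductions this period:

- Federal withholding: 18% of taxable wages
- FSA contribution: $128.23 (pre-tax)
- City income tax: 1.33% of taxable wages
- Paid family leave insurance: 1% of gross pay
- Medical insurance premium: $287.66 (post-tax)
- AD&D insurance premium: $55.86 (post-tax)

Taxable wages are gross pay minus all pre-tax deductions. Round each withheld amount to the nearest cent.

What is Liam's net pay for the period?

$2,125.71

FSA contribution: $128.23
Taxable wages = $3,229.16 − $128.23 = $3,100.93
Federal withholding: $3,100.93 × 0.18 = $558.17
City income tax: $3,100.93 × 0.0133 = $41.24
Paid family leave insurance: $3,229.16 × 0.01 = $32.29
Medical insurance premium: $287.66
AD&D insurance premium: $55.86
Total deductions = $128.23 + $558.17 + $41.24 + $32.29 + $287.66 + $55.86 = $1,103.45
Net pay = $3,229.16 − $1,103.45 = $2,125.71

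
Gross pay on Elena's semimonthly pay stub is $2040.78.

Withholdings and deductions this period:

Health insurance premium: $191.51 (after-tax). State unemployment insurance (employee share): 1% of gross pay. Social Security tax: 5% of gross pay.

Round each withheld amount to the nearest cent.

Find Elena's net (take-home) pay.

Social Security tax: $2040.78 × 0.05 = $102.04
State unemployment insurance (employee share): $2040.78 × 0.01 = $20.41
Health insurance premium: $191.51
Total deductions = $102.04 + $20.41 + $191.51 = $313.96
Net pay = $2040.78 − $313.96 = $1726.82

$1726.82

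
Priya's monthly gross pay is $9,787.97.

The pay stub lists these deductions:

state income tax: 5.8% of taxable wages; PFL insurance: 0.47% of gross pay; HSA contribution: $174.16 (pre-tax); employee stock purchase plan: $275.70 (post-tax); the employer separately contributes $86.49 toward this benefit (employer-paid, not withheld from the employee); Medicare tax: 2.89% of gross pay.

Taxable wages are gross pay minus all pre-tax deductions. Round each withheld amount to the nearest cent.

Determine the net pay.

$8,451.64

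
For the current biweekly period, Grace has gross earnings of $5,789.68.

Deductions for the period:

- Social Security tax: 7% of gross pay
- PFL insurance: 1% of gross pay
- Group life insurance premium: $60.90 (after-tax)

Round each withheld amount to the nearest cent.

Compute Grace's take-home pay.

$5,265.60

PFL insurance: $5,789.68 × 0.01 = $57.90
Social Security tax: $5,789.68 × 0.07 = $405.28
Group life insurance premium: $60.90
Total deductions = $57.90 + $405.28 + $60.90 = $524.08
Net pay = $5,789.68 − $524.08 = $5,265.60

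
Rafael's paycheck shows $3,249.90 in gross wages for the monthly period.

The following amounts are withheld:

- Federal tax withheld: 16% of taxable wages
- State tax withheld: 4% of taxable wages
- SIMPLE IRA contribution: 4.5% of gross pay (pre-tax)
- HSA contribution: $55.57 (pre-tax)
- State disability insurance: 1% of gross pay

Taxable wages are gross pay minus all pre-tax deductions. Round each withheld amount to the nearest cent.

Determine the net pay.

$2,405.97

SIMPLE IRA contribution: $3,249.90 × 0.045 = $146.25
HSA contribution: $55.57
Pre-tax total = $146.25 + $55.57 = $201.82
Taxable wages = $3,249.90 − $201.82 = $3,048.08
State tax withheld: $3,048.08 × 0.04 = $121.92
Federal tax withheld: $3,048.08 × 0.16 = $487.69
State disability insurance: $3,249.90 × 0.01 = $32.50
Total deductions = $146.25 + $55.57 + $121.92 + $487.69 + $32.50 = $843.93
Net pay = $3,249.90 − $843.93 = $2,405.97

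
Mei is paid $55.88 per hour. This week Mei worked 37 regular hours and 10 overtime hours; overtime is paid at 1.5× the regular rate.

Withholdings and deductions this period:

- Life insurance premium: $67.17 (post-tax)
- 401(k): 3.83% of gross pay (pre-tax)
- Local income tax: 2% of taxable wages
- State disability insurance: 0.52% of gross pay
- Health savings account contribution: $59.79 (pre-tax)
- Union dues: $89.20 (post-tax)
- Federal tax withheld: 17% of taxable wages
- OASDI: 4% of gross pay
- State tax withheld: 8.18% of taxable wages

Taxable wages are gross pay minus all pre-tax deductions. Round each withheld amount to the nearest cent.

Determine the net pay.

Regular pay: 37 × $55.88 = $2067.56
Overtime pay: 10 × $55.88 × 1.5 = $838.20
Gross pay = $2067.56 + $838.20 = $2905.76
Health savings account contribution: $59.79
401(k): $2905.76 × 0.0383 = $111.29
Pre-tax total = $59.79 + $111.29 = $171.08
Taxable wages = $2905.76 − $171.08 = $2734.68
Federal tax withheld: $2734.68 × 0.17 = $464.90
Local income tax: $2734.68 × 0.02 = $54.69
State tax withheld: $2734.68 × 0.0818 = $223.70
State disability insurance: $2905.76 × 0.0052 = $15.11
OASDI: $2905.76 × 0.04 = $116.23
Union dues: $89.20
Life insurance premium: $67.17
Total deductions = $59.79 + $111.29 + $464.90 + $54.69 + $223.70 + $15.11 + $116.23 + $89.20 + $67.17 = $1202.08
Net pay = $2905.76 − $1202.08 = $1703.68

$1703.68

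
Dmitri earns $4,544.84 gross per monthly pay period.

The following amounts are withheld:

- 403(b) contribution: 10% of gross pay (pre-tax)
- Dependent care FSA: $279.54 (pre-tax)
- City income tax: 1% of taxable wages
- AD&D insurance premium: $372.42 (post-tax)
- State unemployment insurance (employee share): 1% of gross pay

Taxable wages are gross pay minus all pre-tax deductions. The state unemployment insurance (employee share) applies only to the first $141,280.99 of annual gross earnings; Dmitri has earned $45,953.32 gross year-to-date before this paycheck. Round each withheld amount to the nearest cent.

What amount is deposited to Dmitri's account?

Dependent care FSA: $279.54
403(b) contribution: $4,544.84 × 0.1 = $454.48
Pre-tax total = $279.54 + $454.48 = $734.02
Taxable wages = $4,544.84 − $734.02 = $3,810.82
City income tax: $3,810.82 × 0.01 = $38.11
State unemployment insurance (employee share): cap not yet reached, full $4,544.84 is subject → $4,544.84 × 0.01 = $45.45
AD&D insurance premium: $372.42
Total deductions = $279.54 + $454.48 + $38.11 + $45.45 + $372.42 = $1,190.00
Net pay = $4,544.84 − $1,190.00 = $3,354.84

$3,354.84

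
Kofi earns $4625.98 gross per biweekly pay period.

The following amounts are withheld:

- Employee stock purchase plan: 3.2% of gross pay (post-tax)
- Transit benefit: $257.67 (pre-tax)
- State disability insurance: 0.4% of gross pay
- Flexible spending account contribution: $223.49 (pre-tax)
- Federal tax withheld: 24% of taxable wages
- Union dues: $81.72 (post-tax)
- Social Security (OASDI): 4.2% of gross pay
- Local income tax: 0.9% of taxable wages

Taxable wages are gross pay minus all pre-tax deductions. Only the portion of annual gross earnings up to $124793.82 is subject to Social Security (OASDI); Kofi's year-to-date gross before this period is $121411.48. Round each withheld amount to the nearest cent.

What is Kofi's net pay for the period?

$2722.45

Flexible spending account contribution: $223.49
Transit benefit: $257.67
Pre-tax total = $223.49 + $257.67 = $481.16
Taxable wages = $4625.98 − $481.16 = $4144.82
Local income tax: $4144.82 × 0.009 = $37.30
Federal tax withheld: $4144.82 × 0.24 = $994.76
State disability insurance: $4625.98 × 0.004 = $18.50
Social Security (OASDI): only $124793.82 − $121411.48 = $3382.34 of this check is subject → $3382.34 × 0.042 = $142.06
Union dues: $81.72
Employee stock purchase plan: $4625.98 × 0.032 = $148.03
Total deductions = $223.49 + $257.67 + $37.30 + $994.76 + $18.50 + $142.06 + $81.72 + $148.03 = $1903.53
Net pay = $4625.98 − $1903.53 = $2722.45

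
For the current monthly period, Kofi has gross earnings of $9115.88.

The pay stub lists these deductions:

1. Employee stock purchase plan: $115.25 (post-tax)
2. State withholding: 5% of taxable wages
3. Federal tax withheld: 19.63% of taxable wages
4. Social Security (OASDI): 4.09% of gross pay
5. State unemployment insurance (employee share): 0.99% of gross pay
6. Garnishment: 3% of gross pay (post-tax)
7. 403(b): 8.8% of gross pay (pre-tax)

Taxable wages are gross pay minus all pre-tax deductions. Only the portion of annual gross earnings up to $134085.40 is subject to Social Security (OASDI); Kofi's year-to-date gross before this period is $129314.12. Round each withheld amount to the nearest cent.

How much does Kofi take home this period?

$5591.89

403(b): $9115.88 × 0.088 = $802.20
Taxable wages = $9115.88 − $802.20 = $8313.68
State withholding: $8313.68 × 0.05 = $415.68
Federal tax withheld: $8313.68 × 0.1963 = $1631.98
State unemployment insurance (employee share): $9115.88 × 0.0099 = $90.25
Social Security (OASDI): only $134085.40 − $129314.12 = $4771.28 of this check is subject → $4771.28 × 0.0409 = $195.15
Employee stock purchase plan: $115.25
Garnishment: $9115.88 × 0.03 = $273.48
Total deductions = $802.20 + $415.68 + $1631.98 + $90.25 + $195.15 + $115.25 + $273.48 = $3523.99
Net pay = $9115.88 − $3523.99 = $5591.89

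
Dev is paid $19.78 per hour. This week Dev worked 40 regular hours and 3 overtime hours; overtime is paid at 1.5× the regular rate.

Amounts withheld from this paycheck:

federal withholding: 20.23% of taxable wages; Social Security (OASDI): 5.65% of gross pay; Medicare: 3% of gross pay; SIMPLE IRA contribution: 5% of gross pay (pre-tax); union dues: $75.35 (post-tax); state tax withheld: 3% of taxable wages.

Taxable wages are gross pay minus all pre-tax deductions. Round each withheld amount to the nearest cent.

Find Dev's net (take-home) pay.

Regular pay: 40 × $19.78 = $791.20
Overtime pay: 3 × $19.78 × 1.5 = $89.01
Gross pay = $791.20 + $89.01 = $880.21
SIMPLE IRA contribution: $880.21 × 0.05 = $44.01
Taxable wages = $880.21 − $44.01 = $836.20
State tax withheld: $836.20 × 0.03 = $25.09
Federal withholding: $836.20 × 0.2023 = $169.16
Social Security (OASDI): $880.21 × 0.0565 = $49.73
Medicare: $880.21 × 0.03 = $26.41
Union dues: $75.35
Total deductions = $44.01 + $25.09 + $169.16 + $49.73 + $26.41 + $75.35 = $389.75
Net pay = $880.21 − $389.75 = $490.46

$490.46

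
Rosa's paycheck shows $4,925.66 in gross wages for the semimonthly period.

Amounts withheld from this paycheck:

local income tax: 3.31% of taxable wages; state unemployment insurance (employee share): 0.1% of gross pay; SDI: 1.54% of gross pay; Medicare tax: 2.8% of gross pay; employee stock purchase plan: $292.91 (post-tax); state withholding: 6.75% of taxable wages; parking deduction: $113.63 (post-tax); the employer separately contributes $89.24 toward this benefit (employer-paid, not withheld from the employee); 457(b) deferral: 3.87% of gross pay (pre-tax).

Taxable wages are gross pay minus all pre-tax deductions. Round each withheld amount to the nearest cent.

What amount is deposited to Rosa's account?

$3,633.44

457(b) deferral: $4,925.66 × 0.0387 = $190.62
Taxable wages = $4,925.66 − $190.62 = $4,735.04
Local income tax: $4,735.04 × 0.0331 = $156.73
State withholding: $4,735.04 × 0.0675 = $319.62
Medicare tax: $4,925.66 × 0.028 = $137.92
State unemployment insurance (employee share): $4,925.66 × 0.001 = $4.93
SDI: $4,925.66 × 0.0154 = $75.86
Parking deduction: $113.63
Employee stock purchase plan: $292.91
(Employer's $89.24 toward parking deduction is not withheld from the employee.)
Total deductions = $190.62 + $156.73 + $319.62 + $137.92 + $4.93 + $75.86 + $113.63 + $292.91 = $1,292.22
Net pay = $4,925.66 − $1,292.22 = $3,633.44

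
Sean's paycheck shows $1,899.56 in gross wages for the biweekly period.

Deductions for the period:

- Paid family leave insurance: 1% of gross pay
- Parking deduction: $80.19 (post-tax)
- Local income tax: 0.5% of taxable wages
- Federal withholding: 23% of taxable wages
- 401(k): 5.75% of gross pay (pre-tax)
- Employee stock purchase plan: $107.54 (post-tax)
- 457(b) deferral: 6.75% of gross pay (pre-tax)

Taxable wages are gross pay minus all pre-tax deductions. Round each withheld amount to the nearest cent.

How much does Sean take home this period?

$1,064.79

457(b) deferral: $1,899.56 × 0.0675 = $128.22
401(k): $1,899.56 × 0.0575 = $109.22
Pre-tax total = $128.22 + $109.22 = $237.44
Taxable wages = $1,899.56 − $237.44 = $1,662.12
Federal withholding: $1,662.12 × 0.23 = $382.29
Local income tax: $1,662.12 × 0.005 = $8.31
Paid family leave insurance: $1,899.56 × 0.01 = $19.00
Parking deduction: $80.19
Employee stock purchase plan: $107.54
Total deductions = $128.22 + $109.22 + $382.29 + $8.31 + $19.00 + $80.19 + $107.54 = $834.77
Net pay = $1,899.56 − $834.77 = $1,064.79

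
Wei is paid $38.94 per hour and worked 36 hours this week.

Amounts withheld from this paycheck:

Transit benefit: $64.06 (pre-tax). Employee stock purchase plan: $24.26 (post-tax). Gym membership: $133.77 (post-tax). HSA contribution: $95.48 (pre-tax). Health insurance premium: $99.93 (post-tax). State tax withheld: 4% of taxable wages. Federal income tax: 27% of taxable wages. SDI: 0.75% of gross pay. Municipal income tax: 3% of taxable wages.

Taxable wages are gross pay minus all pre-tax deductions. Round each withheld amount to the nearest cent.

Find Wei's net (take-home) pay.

$551.45

Gross pay: 36 × $38.94 = $1,401.84
Transit benefit: $64.06
HSA contribution: $95.48
Pre-tax total = $64.06 + $95.48 = $159.54
Taxable wages = $1,401.84 − $159.54 = $1,242.30
Federal income tax: $1,242.30 × 0.27 = $335.42
Municipal income tax: $1,242.30 × 0.03 = $37.27
State tax withheld: $1,242.30 × 0.04 = $49.69
SDI: $1,401.84 × 0.0075 = $10.51
Employee stock purchase plan: $24.26
Health insurance premium: $99.93
Gym membership: $133.77
Total deductions = $64.06 + $95.48 + $335.42 + $37.27 + $49.69 + $10.51 + $24.26 + $99.93 + $133.77 = $850.39
Net pay = $1,401.84 − $850.39 = $551.45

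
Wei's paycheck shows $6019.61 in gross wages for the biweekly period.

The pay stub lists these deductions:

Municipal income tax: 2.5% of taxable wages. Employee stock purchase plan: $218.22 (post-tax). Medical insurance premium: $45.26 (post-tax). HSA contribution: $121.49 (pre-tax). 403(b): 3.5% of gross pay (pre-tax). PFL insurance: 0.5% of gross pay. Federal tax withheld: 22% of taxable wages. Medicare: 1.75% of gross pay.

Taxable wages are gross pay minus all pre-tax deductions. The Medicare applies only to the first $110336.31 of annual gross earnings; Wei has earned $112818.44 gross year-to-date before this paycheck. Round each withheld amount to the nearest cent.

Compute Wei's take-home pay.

$4000.43

HSA contribution: $121.49
403(b): $6019.61 × 0.035 = $210.69
Pre-tax total = $121.49 + $210.69 = $332.18
Taxable wages = $6019.61 − $332.18 = $5687.43
Municipal income tax: $5687.43 × 0.025 = $142.19
Federal tax withheld: $5687.43 × 0.22 = $1251.23
PFL insurance: $6019.61 × 0.005 = $30.10
Medicare: annual cap $110336.31 already reached (YTD $112818.44), so $0.00
Employee stock purchase plan: $218.22
Medical insurance premium: $45.26
Total deductions = $121.49 + $210.69 + $142.19 + $1251.23 + $30.10 + $0.00 + $218.22 + $45.26 = $2019.18
Net pay = $6019.61 − $2019.18 = $4000.43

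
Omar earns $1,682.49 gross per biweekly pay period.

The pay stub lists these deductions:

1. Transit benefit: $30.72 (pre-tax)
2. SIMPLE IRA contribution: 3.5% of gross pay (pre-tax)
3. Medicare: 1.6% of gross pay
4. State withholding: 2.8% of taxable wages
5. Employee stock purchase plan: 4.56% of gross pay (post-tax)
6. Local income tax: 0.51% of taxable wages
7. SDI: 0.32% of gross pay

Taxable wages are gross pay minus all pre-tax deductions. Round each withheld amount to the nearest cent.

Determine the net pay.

$1,431.14

Transit benefit: $30.72
SIMPLE IRA contribution: $1,682.49 × 0.035 = $58.89
Pre-tax total = $30.72 + $58.89 = $89.61
Taxable wages = $1,682.49 − $89.61 = $1,592.88
Local income tax: $1,592.88 × 0.0051 = $8.12
State withholding: $1,592.88 × 0.028 = $44.60
SDI: $1,682.49 × 0.0032 = $5.38
Medicare: $1,682.49 × 0.016 = $26.92
Employee stock purchase plan: $1,682.49 × 0.0456 = $76.72
Total deductions = $30.72 + $58.89 + $8.12 + $44.60 + $5.38 + $26.92 + $76.72 = $251.35
Net pay = $1,682.49 − $251.35 = $1,431.14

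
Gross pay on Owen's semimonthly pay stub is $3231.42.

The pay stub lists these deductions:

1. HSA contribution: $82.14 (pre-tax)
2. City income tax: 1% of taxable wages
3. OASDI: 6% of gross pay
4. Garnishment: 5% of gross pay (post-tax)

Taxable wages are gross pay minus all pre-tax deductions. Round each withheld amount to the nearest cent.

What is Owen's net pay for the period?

$2762.33

HSA contribution: $82.14
Taxable wages = $3231.42 − $82.14 = $3149.28
City income tax: $3149.28 × 0.01 = $31.49
OASDI: $3231.42 × 0.06 = $193.89
Garnishment: $3231.42 × 0.05 = $161.57
Total deductions = $82.14 + $31.49 + $193.89 + $161.57 = $469.09
Net pay = $3231.42 − $469.09 = $2762.33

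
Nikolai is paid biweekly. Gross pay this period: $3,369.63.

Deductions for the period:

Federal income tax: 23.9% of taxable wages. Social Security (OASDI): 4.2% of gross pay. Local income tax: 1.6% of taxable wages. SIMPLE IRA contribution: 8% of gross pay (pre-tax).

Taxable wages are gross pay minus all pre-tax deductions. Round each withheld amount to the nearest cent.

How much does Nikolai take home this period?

$2,168.03

SIMPLE IRA contribution: $3,369.63 × 0.08 = $269.57
Taxable wages = $3,369.63 − $269.57 = $3,100.06
Federal income tax: $3,100.06 × 0.239 = $740.91
Local income tax: $3,100.06 × 0.016 = $49.60
Social Security (OASDI): $3,369.63 × 0.042 = $141.52
Total deductions = $269.57 + $740.91 + $49.60 + $141.52 = $1,201.60
Net pay = $3,369.63 − $1,201.60 = $2,168.03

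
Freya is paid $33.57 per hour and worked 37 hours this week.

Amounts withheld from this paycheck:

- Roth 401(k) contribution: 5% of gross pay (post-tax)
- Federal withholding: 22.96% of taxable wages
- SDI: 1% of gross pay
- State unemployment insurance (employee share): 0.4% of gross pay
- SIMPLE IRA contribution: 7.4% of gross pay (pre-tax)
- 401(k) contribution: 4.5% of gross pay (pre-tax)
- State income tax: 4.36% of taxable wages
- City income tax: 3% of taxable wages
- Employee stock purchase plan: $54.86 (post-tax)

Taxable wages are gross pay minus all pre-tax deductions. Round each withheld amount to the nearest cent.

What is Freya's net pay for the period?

Gross pay: 37 × $33.57 = $1,242.09
401(k) contribution: $1,242.09 × 0.045 = $55.89
SIMPLE IRA contribution: $1,242.09 × 0.074 = $91.91
Pre-tax total = $55.89 + $91.91 = $147.80
Taxable wages = $1,242.09 − $147.80 = $1,094.29
Federal withholding: $1,094.29 × 0.2296 = $251.25
City income tax: $1,094.29 × 0.03 = $32.83
State income tax: $1,094.29 × 0.0436 = $47.71
State unemployment insurance (employee share): $1,242.09 × 0.004 = $4.97
SDI: $1,242.09 × 0.01 = $12.42
Employee stock purchase plan: $54.86
Roth 401(k) contribution: $1,242.09 × 0.05 = $62.10
Total deductions = $55.89 + $91.91 + $251.25 + $32.83 + $47.71 + $4.97 + $12.42 + $54.86 + $62.10 = $613.94
Net pay = $1,242.09 − $613.94 = $628.15

$628.15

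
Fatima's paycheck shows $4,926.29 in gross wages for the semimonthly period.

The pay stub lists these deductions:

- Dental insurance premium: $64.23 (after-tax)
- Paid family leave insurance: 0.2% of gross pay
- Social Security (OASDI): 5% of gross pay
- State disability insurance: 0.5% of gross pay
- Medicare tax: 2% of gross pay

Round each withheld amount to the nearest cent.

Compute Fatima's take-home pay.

$4,482.74

Paid family leave insurance: $4,926.29 × 0.002 = $9.85
State disability insurance: $4,926.29 × 0.005 = $24.63
Social Security (OASDI): $4,926.29 × 0.05 = $246.31
Medicare tax: $4,926.29 × 0.02 = $98.53
Dental insurance premium: $64.23
Total deductions = $9.85 + $24.63 + $246.31 + $98.53 + $64.23 = $443.55
Net pay = $4,926.29 − $443.55 = $4,482.74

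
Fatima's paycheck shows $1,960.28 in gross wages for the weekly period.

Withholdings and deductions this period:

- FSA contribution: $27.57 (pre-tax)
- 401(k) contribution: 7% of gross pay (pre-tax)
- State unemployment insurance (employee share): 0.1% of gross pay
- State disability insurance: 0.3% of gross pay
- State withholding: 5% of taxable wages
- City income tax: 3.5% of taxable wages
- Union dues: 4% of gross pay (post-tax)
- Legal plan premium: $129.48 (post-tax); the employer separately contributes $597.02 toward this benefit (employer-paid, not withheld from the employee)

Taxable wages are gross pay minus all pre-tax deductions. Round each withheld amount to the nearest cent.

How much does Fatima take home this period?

401(k) contribution: $1,960.28 × 0.07 = $137.22
FSA contribution: $27.57
Pre-tax total = $137.22 + $27.57 = $164.79
Taxable wages = $1,960.28 − $164.79 = $1,795.49
State withholding: $1,795.49 × 0.05 = $89.77
City income tax: $1,795.49 × 0.035 = $62.84
State unemployment insurance (employee share): $1,960.28 × 0.001 = $1.96
State disability insurance: $1,960.28 × 0.003 = $5.88
Union dues: $1,960.28 × 0.04 = $78.41
Legal plan premium: $129.48
(Employer's $597.02 toward legal plan premium is not withheld from the employee.)
Total deductions = $137.22 + $27.57 + $89.77 + $62.84 + $1.96 + $5.88 + $78.41 + $129.48 = $533.13
Net pay = $1,960.28 − $533.13 = $1,427.15

$1,427.15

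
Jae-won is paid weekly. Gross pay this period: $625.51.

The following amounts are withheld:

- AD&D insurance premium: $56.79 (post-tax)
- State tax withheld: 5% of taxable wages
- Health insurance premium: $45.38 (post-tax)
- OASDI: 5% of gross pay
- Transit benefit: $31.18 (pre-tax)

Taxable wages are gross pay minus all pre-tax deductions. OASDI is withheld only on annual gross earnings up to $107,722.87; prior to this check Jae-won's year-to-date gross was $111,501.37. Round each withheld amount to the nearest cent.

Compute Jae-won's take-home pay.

Transit benefit: $31.18
Taxable wages = $625.51 − $31.18 = $594.33
State tax withheld: $594.33 × 0.05 = $29.72
OASDI: annual cap $107,722.87 already reached (YTD $111,501.37), so $0.00
AD&D insurance premium: $56.79
Health insurance premium: $45.38
Total deductions = $31.18 + $29.72 + $0.00 + $56.79 + $45.38 = $163.07
Net pay = $625.51 − $163.07 = $462.44

$462.44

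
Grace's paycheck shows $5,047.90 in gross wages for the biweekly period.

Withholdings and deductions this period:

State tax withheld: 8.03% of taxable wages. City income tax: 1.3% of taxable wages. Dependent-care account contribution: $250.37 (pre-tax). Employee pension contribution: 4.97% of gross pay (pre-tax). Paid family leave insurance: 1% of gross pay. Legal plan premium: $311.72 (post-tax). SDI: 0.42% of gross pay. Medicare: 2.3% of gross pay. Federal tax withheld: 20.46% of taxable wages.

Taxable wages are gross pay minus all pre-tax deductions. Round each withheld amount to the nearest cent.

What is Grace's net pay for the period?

Dependent-care account contribution: $250.37
Employee pension contribution: $5,047.90 × 0.0497 = $250.88
Pre-tax total = $250.37 + $250.88 = $501.25
Taxable wages = $5,047.90 − $501.25 = $4,546.65
State tax withheld: $4,546.65 × 0.0803 = $365.10
Federal tax withheld: $4,546.65 × 0.2046 = $930.24
City income tax: $4,546.65 × 0.013 = $59.11
SDI: $5,047.90 × 0.0042 = $21.20
Paid family leave insurance: $5,047.90 × 0.01 = $50.48
Medicare: $5,047.90 × 0.023 = $116.10
Legal plan premium: $311.72
Total deductions = $250.37 + $250.88 + $365.10 + $930.24 + $59.11 + $21.20 + $50.48 + $116.10 + $311.72 = $2,355.20
Net pay = $5,047.90 − $2,355.20 = $2,692.70

$2,692.70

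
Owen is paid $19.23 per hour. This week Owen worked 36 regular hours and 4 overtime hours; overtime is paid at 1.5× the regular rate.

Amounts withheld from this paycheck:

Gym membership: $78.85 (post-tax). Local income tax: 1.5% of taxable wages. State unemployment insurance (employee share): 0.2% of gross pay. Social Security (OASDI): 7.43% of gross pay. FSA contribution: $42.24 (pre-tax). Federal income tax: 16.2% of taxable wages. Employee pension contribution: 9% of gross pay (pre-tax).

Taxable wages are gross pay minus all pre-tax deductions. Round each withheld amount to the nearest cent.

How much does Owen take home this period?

$429.64

Regular pay: 36 × $19.23 = $692.28
Overtime pay: 4 × $19.23 × 1.5 = $115.38
Gross pay = $692.28 + $115.38 = $807.66
Employee pension contribution: $807.66 × 0.09 = $72.69
FSA contribution: $42.24
Pre-tax total = $72.69 + $42.24 = $114.93
Taxable wages = $807.66 − $114.93 = $692.73
Local income tax: $692.73 × 0.015 = $10.39
Federal income tax: $692.73 × 0.162 = $112.22
State unemployment insurance (employee share): $807.66 × 0.002 = $1.62
Social Security (OASDI): $807.66 × 0.0743 = $60.01
Gym membership: $78.85
Total deductions = $72.69 + $42.24 + $10.39 + $112.22 + $1.62 + $60.01 + $78.85 = $378.02
Net pay = $807.66 − $378.02 = $429.64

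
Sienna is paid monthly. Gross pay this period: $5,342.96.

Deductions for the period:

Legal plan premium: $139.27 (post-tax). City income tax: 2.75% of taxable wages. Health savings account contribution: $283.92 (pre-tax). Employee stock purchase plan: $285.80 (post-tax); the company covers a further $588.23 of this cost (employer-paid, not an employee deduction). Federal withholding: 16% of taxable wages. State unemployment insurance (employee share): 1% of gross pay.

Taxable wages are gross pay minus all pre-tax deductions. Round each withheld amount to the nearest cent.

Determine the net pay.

$3,631.97

Health savings account contribution: $283.92
Taxable wages = $5,342.96 − $283.92 = $5,059.04
City income tax: $5,059.04 × 0.0275 = $139.12
Federal withholding: $5,059.04 × 0.16 = $809.45
State unemployment insurance (employee share): $5,342.96 × 0.01 = $53.43
Employee stock purchase plan: $285.80
Legal plan premium: $139.27
(Employer's $588.23 toward employee stock purchase plan is not withheld from the employee.)
Total deductions = $283.92 + $139.12 + $809.45 + $53.43 + $285.80 + $139.27 = $1,710.99
Net pay = $5,342.96 − $1,710.99 = $3,631.97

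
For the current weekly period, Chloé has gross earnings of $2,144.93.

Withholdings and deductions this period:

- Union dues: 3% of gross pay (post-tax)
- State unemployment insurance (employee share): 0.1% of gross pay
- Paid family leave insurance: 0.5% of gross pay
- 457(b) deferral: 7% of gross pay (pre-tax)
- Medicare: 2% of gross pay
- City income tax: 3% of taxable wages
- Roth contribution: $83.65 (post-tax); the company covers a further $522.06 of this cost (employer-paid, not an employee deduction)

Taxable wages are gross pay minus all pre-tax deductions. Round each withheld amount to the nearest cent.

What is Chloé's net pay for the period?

457(b) deferral: $2,144.93 × 0.07 = $150.15
Taxable wages = $2,144.93 − $150.15 = $1,994.78
City income tax: $1,994.78 × 0.03 = $59.84
Medicare: $2,144.93 × 0.02 = $42.90
Paid family leave insurance: $2,144.93 × 0.005 = $10.72
State unemployment insurance (employee share): $2,144.93 × 0.001 = $2.14
Union dues: $2,144.93 × 0.03 = $64.35
Roth contribution: $83.65
(Employer's $522.06 toward Roth contribution is not withheld from the employee.)
Total deductions = $150.15 + $59.84 + $42.90 + $10.72 + $2.14 + $64.35 + $83.65 = $413.75
Net pay = $2,144.93 − $413.75 = $1,731.18

$1,731.18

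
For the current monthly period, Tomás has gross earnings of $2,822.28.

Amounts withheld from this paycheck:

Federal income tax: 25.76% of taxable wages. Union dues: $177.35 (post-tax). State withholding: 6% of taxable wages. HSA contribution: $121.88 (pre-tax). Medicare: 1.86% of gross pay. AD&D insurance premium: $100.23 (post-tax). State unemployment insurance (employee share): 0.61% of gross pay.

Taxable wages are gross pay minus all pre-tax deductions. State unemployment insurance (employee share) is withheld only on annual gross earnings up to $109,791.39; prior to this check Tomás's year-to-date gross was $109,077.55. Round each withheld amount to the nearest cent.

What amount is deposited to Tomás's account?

HSA contribution: $121.88
Taxable wages = $2,822.28 − $121.88 = $2,700.40
Federal income tax: $2,700.40 × 0.2576 = $695.62
State withholding: $2,700.40 × 0.06 = $162.02
Medicare: $2,822.28 × 0.0186 = $52.49
State unemployment insurance (employee share): only $109,791.39 − $109,077.55 = $713.84 of this check is subject → $713.84 × 0.0061 = $4.35
AD&D insurance premium: $100.23
Union dues: $177.35
Total deductions = $121.88 + $695.62 + $162.02 + $52.49 + $4.35 + $100.23 + $177.35 = $1,313.94
Net pay = $2,822.28 − $1,313.94 = $1,508.34

$1,508.34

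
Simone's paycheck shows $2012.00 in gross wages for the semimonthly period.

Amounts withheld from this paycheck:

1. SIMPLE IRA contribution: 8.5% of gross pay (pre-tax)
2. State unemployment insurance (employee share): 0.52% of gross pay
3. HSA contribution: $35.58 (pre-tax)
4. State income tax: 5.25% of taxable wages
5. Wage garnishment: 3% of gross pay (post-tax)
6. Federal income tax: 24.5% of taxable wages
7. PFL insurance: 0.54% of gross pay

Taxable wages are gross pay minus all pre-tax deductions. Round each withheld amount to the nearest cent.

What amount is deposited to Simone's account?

SIMPLE IRA contribution: $2012.00 × 0.085 = $171.02
HSA contribution: $35.58
Pre-tax total = $171.02 + $35.58 = $206.60
Taxable wages = $2012.00 − $206.60 = $1805.40
Federal income tax: $1805.40 × 0.245 = $442.32
State income tax: $1805.40 × 0.0525 = $94.78
State unemployment insurance (employee share): $2012.00 × 0.0052 = $10.46
PFL insurance: $2012.00 × 0.0054 = $10.86
Wage garnishment: $2012.00 × 0.03 = $60.36
Total deductions = $171.02 + $35.58 + $442.32 + $94.78 + $10.46 + $10.86 + $60.36 = $825.38
Net pay = $2012.00 − $825.38 = $1186.62

$1186.62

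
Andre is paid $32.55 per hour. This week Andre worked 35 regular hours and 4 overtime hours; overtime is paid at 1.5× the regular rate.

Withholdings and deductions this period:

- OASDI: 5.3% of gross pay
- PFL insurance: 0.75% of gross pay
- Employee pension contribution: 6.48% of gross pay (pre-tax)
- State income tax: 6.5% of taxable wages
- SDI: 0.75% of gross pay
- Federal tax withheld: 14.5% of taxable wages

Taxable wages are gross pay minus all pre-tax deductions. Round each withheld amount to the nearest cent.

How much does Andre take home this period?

Regular pay: 35 × $32.55 = $1,139.25
Overtime pay: 4 × $32.55 × 1.5 = $195.30
Gross pay = $1,139.25 + $195.30 = $1,334.55
Employee pension contribution: $1,334.55 × 0.0648 = $86.48
Taxable wages = $1,334.55 − $86.48 = $1,248.07
Federal tax withheld: $1,248.07 × 0.145 = $180.97
State income tax: $1,248.07 × 0.065 = $81.12
PFL insurance: $1,334.55 × 0.0075 = $10.01
SDI: $1,334.55 × 0.0075 = $10.01
OASDI: $1,334.55 × 0.053 = $70.73
Total deductions = $86.48 + $180.97 + $81.12 + $10.01 + $10.01 + $70.73 = $439.32
Net pay = $1,334.55 − $439.32 = $895.23

$895.23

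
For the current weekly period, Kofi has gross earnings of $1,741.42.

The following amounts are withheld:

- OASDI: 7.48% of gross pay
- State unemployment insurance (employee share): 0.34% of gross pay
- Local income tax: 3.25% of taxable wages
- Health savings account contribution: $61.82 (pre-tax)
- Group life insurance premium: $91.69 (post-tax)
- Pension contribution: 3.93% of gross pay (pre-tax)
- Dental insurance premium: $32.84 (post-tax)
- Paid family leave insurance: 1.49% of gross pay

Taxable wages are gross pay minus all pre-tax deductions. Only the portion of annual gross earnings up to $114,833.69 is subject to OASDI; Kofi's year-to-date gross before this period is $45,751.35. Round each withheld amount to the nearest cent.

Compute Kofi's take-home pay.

$1,272.14

Pension contribution: $1,741.42 × 0.0393 = $68.44
Health savings account contribution: $61.82
Pre-tax total = $68.44 + $61.82 = $130.26
Taxable wages = $1,741.42 − $130.26 = $1,611.16
Local income tax: $1,611.16 × 0.0325 = $52.36
State unemployment insurance (employee share): $1,741.42 × 0.0034 = $5.92
OASDI: cap not yet reached, full $1,741.42 is subject → $1,741.42 × 0.0748 = $130.26
Paid family leave insurance: $1,741.42 × 0.0149 = $25.95
Dental insurance premium: $32.84
Group life insurance premium: $91.69
Total deductions = $68.44 + $61.82 + $52.36 + $5.92 + $130.26 + $25.95 + $32.84 + $91.69 = $469.28
Net pay = $1,741.42 − $469.28 = $1,272.14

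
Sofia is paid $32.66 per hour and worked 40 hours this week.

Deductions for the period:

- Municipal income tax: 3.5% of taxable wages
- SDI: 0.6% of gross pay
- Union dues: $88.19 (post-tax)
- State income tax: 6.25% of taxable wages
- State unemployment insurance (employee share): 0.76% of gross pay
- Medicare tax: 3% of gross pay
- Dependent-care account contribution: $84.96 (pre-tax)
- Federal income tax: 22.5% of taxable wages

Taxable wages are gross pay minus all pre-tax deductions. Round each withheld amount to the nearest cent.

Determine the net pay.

$682.38

Gross pay: 40 × $32.66 = $1306.40
Dependent-care account contribution: $84.96
Taxable wages = $1306.40 − $84.96 = $1221.44
Federal income tax: $1221.44 × 0.225 = $274.82
State income tax: $1221.44 × 0.0625 = $76.34
Municipal income tax: $1221.44 × 0.035 = $42.75
SDI: $1306.40 × 0.006 = $7.84
State unemployment insurance (employee share): $1306.40 × 0.0076 = $9.93
Medicare tax: $1306.40 × 0.03 = $39.19
Union dues: $88.19
Total deductions = $84.96 + $274.82 + $76.34 + $42.75 + $7.84 + $9.93 + $39.19 + $88.19 = $624.02
Net pay = $1306.40 − $624.02 = $682.38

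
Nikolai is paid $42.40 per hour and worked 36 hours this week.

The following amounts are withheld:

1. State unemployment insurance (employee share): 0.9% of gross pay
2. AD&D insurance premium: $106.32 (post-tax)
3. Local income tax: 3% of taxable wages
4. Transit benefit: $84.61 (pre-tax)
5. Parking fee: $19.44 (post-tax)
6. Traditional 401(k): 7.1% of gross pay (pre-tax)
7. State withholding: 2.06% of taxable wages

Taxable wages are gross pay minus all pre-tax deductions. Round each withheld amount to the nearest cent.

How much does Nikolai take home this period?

Gross pay: 36 × $42.40 = $1,526.40
Traditional 401(k): $1,526.40 × 0.071 = $108.37
Transit benefit: $84.61
Pre-tax total = $108.37 + $84.61 = $192.98
Taxable wages = $1,526.40 − $192.98 = $1,333.42
Local income tax: $1,333.42 × 0.03 = $40.00
State withholding: $1,333.42 × 0.0206 = $27.47
State unemployment insurance (employee share): $1,526.40 × 0.009 = $13.74
Parking fee: $19.44
AD&D insurance premium: $106.32
Total deductions = $108.37 + $84.61 + $40.00 + $27.47 + $13.74 + $19.44 + $106.32 = $399.95
Net pay = $1,526.40 − $399.95 = $1,126.45

$1,126.45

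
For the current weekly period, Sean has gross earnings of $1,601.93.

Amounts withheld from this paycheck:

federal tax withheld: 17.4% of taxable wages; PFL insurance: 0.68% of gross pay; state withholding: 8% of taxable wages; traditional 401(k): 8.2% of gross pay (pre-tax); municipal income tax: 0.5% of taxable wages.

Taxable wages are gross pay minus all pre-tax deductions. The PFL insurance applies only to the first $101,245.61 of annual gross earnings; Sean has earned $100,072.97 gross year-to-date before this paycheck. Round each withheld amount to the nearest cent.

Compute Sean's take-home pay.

$1,081.72

Traditional 401(k): $1,601.93 × 0.082 = $131.36
Taxable wages = $1,601.93 − $131.36 = $1,470.57
State withholding: $1,470.57 × 0.08 = $117.65
Federal tax withheld: $1,470.57 × 0.174 = $255.88
Municipal income tax: $1,470.57 × 0.005 = $7.35
PFL insurance: only $101,245.61 − $100,072.97 = $1,172.64 of this check is subject → $1,172.64 × 0.0068 = $7.97
Total deductions = $131.36 + $117.65 + $255.88 + $7.35 + $7.97 = $520.21
Net pay = $1,601.93 − $520.21 = $1,081.72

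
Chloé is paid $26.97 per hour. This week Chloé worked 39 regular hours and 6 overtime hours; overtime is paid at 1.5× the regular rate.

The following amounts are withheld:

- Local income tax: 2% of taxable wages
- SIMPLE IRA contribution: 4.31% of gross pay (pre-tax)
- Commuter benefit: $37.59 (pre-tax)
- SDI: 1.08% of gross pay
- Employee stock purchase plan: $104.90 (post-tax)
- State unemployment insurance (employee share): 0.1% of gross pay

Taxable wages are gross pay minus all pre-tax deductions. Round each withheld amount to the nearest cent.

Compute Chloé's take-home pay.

Regular pay: 39 × $26.97 = $1,051.83
Overtime pay: 6 × $26.97 × 1.5 = $242.73
Gross pay = $1,051.83 + $242.73 = $1,294.56
SIMPLE IRA contribution: $1,294.56 × 0.0431 = $55.80
Commuter benefit: $37.59
Pre-tax total = $55.80 + $37.59 = $93.39
Taxable wages = $1,294.56 − $93.39 = $1,201.17
Local income tax: $1,201.17 × 0.02 = $24.02
SDI: $1,294.56 × 0.0108 = $13.98
State unemployment insurance (employee share): $1,294.56 × 0.001 = $1.29
Employee stock purchase plan: $104.90
Total deductions = $55.80 + $37.59 + $24.02 + $13.98 + $1.29 + $104.90 = $237.58
Net pay = $1,294.56 − $237.58 = $1,056.98

$1,056.98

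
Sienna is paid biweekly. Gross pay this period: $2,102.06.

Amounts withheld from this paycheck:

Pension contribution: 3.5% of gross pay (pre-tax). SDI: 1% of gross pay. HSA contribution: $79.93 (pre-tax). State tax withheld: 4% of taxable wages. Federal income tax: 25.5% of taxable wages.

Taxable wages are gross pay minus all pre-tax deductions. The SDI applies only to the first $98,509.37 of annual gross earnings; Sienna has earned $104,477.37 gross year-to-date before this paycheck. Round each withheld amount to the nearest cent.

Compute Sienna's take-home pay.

$1,373.74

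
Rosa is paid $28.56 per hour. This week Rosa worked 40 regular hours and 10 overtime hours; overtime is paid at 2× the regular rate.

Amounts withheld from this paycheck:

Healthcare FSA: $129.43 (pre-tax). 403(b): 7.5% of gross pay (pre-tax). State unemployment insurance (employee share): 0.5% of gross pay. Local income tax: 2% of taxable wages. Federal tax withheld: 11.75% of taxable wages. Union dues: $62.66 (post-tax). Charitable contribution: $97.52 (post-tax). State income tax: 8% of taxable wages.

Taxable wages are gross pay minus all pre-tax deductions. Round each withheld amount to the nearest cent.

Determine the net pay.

$970.30

Regular pay: 40 × $28.56 = $1142.40
Overtime pay: 10 × $28.56 × 2 = $571.20
Gross pay = $1142.40 + $571.20 = $1713.60
403(b): $1713.60 × 0.075 = $128.52
Healthcare FSA: $129.43
Pre-tax total = $128.52 + $129.43 = $257.95
Taxable wages = $1713.60 − $257.95 = $1455.65
State income tax: $1455.65 × 0.08 = $116.45
Local income tax: $1455.65 × 0.02 = $29.11
Federal tax withheld: $1455.65 × 0.1175 = $171.04
State unemployment insurance (employee share): $1713.60 × 0.005 = $8.57
Union dues: $62.66
Charitable contribution: $97.52
Total deductions = $128.52 + $129.43 + $116.45 + $29.11 + $171.04 + $8.57 + $62.66 + $97.52 = $743.30
Net pay = $1713.60 − $743.30 = $970.30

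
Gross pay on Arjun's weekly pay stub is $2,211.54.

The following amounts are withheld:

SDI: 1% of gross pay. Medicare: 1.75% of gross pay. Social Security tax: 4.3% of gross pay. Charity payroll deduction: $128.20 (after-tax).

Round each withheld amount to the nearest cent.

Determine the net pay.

$1,927.42

Medicare: $2,211.54 × 0.0175 = $38.70
Social Security tax: $2,211.54 × 0.043 = $95.10
SDI: $2,211.54 × 0.01 = $22.12
Charity payroll deduction: $128.20
Total deductions = $38.70 + $95.10 + $22.12 + $128.20 = $284.12
Net pay = $2,211.54 − $284.12 = $1,927.42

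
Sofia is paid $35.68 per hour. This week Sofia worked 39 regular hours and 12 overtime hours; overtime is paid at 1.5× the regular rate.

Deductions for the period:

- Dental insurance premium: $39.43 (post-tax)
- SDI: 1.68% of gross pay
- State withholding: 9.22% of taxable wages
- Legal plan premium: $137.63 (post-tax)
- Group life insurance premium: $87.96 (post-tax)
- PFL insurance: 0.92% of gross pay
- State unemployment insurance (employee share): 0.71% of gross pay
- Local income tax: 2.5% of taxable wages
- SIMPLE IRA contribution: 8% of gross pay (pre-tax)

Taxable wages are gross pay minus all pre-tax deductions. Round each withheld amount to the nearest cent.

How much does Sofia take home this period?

Regular pay: 39 × $35.68 = $1,391.52
Overtime pay: 12 × $35.68 × 1.5 = $642.24
Gross pay = $1,391.52 + $642.24 = $2,033.76
SIMPLE IRA contribution: $2,033.76 × 0.08 = $162.70
Taxable wages = $2,033.76 − $162.70 = $1,871.06
State withholding: $1,871.06 × 0.0922 = $172.51
Local income tax: $1,871.06 × 0.025 = $46.78
SDI: $2,033.76 × 0.0168 = $34.17
State unemployment insurance (employee share): $2,033.76 × 0.0071 = $14.44
PFL insurance: $2,033.76 × 0.0092 = $18.71
Dental insurance premium: $39.43
Legal plan premium: $137.63
Group life insurance premium: $87.96
Total deductions = $162.70 + $172.51 + $46.78 + $34.17 + $14.44 + $18.71 + $39.43 + $137.63 + $87.96 = $714.33
Net pay = $2,033.76 − $714.33 = $1,319.43

$1,319.43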